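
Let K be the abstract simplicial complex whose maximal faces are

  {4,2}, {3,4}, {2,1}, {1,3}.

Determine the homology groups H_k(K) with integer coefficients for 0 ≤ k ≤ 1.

H_0 ≅ Z,  H_1 ≅ Z.

Take the total order 1 < 2 < 3 < 4 on the vertex set. Then K (dimension 1) consists of the simplices:

  0-simplices (4): [1], [2], [3], [4]
  1-simplices (4): [1,2], [1,3], [2,4], [3,4]

Hence C_0 ≅ Z^4, C_1 ≅ Z^4.

The boundary map ∂_1: C_1 → C_0 is given by ∂[p,q] = [q] − [p].
The 4×4 boundary matrix has rank 3 and Smith normal form diag(1,1,1).

Now H_k = ker ∂_k / im ∂_{k+1}, so:

  H_0: rank C_0 − rank ∂_1 = 4 − 3 = 1, and the invariant factors of ∂_1 are all 1, so H_0 ≅ Z.
  H_1: rank ker ∂_1 − rank ∂_2 = (4 − 3) − 0 = 1, and there is no ∂_2, so H_1 ≅ Z.

As a check, the Euler characteristic is 4 − 4 = 0, which agrees with 1 − 1 = 0.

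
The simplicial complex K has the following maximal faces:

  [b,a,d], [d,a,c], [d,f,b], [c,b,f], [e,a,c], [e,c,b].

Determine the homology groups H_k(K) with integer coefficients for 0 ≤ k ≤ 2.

H_0 = Z,  H_1 = Z,  H_2 = 0.

Fix the vertex order a < b < c < d < e < f and write every simplex with vertices in increasing order. Then dim K = 2 and the simplices of K are:

  0-simplices (6): a, b, c, d, e, f
  1-simplices (12): ab, ac, ad, ae, bc, bd, be, bf, cd, ce, cf, df
  2-simplices (6): abd, acd, ace, bce, bcf, bdf

so the chain groups are C_0 ≅ Z^6, C_1 ≅ Z^12, C_2 ≅ Z^6.

The boundary map ∂_1: C_1 → C_0 maps an edge to its endpoints' difference, ∂[p,q] = q − p.
The 6×12 boundary matrix has rank 5 and Smith normal form diag(1,1,1,1,1).

The boundary map ∂_2: C_2 → C_1 acts by ∂[p,q,r] = [q,r] − [p,r] + [p,q]. For instance
  ∂acd = cd − ad + ac,
  ∂ace = ce − ae + ac.
The 12×6 boundary matrix has rank 6 and Smith normal form diag(1,1,1,1,1,1).

Now H_k = ker ∂_k / im ∂_{k+1}, so:

  H_0: rank C_0 − rank ∂_1 = 6 − 5 = 1, and the invariant factors of ∂_1 are all 1, so H_0 = Z.
  H_1: rank ker ∂_1 − rank ∂_2 = (12 − 5) − 6 = 1, and the invariant factors of ∂_2 are all 1, so H_1 = Z.
  H_2: rank ker ∂_2 − rank ∂_3 = (6 − 6) − 0 = 0, and there is no ∂_3, so H_2 = 0.

As a check, the Euler characteristic is 6 − 12 + 6 = 0, which agrees with 1 − 1 + 0 = 0.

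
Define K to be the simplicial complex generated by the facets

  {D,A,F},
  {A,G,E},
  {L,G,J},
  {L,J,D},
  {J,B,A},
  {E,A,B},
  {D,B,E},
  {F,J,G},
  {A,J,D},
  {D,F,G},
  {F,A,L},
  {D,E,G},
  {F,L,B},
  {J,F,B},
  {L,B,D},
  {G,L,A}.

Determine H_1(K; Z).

K has 8 vertices, 24 edges, 16 triangles.
rank ∂_1 = 7, rank ∂_2 = 15 ⇒ b_1 = 24 − 7 − 15 = 2; all invariant factors of ∂_2 are 1 so no torsion. So H_1 = Z^2.

H_1 ≅ Z^2.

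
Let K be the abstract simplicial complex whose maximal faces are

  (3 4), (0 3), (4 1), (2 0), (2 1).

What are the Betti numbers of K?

Take the total order 0 < 1 < 2 < 3 < 4 on the vertex set. Then K (dimension 1) consists of the simplices:

  0-simplices (5): [0], [1], [2], [3], [4]
  1-simplices (5): [0,2], [0,3], [1,2], [1,4], [3,4]

so the chain groups are C_0 ≅ Z^5, C_1 ≅ Z^5.

∂_1: C_1 → C_0 maps an edge to its endpoints' difference, ∂[p,q] = q − p.
The 5×5 boundary matrix has rank 4 and Smith normal form diag(1,1,1,1).

Reading off H_k = ker ∂_k / im ∂_{k+1}:

  H_0: rank C_0 − rank ∂_1 = 5 − 4 = 1, and the invariant factors of ∂_1 are all 1, so H_0 ≅ Z.
  H_1: rank ker ∂_1 − rank ∂_2 = (5 − 4) − 0 = 1, and there is no ∂_2, so H_1 ≅ Z.

(K is a triangulation of the circle S^1.)

Hence the Betti numbers are b_0 = 1, b_1 = 1.

b_0 = 1, b_1 = 1.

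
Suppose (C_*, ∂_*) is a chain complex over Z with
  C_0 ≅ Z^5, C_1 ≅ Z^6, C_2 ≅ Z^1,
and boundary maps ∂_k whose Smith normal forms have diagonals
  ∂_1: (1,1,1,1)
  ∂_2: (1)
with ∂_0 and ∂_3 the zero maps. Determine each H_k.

H_0 = Z,  H_1 = Z,  H_2 = 0.

H_0: b_0 = 5 − 0 − 4 = 1; torsion from ∂_1 factors > 1: none. So H_0 = Z.
H_1: b_1 = 6 − 4 − 1 = 1; torsion from ∂_2 factors > 1: none. So H_1 = Z.
H_2: b_2 = 1 − 1 − 0 = 0; torsion from ∂_3 factors > 1: none. So H_2 = 0.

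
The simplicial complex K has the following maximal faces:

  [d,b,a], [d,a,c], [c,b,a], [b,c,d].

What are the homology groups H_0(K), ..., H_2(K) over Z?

We work with the vertex ordering a < b < c < d. The simplices of K, each written with vertices in increasing order, are:

  0-simplices (4): a, b, c, d
  1-simplices (6): ab, ac, ad, bc, bd, cd
  2-simplices (4): abc, abd, acd, bcd

so the chain groups are C_0 ≅ Z^4, C_1 ≅ Z^6, C_2 ≅ Z^4.

The boundary map ∂_1: C_1 → C_0 sends each edge [p,q] (with p < q) to q − p. For instance
  ∂ab = b − a.
This gives a 4×6 integer matrix of rank 3; reducing to Smith normal form yields diagonal entries (1,1,1).

The boundary map ∂_2: C_2 → C_1 sends each 2-simplex [p,q,r] to [q,r] − [p,r] + [p,q]. For instance
  ∂abc = bc − ac + ab,
  ∂bcd = cd − bd + bc.
This gives a 6×4 integer matrix of rank 3; reducing to Smith normal form yields diagonal entries (1,1,1).

Computing H_k = (kernel of ∂_k) / (image of ∂_{k+1}):

  H_0: rank C_0 − rank ∂_1 = 4 − 3 = 1, and the invariant factors of ∂_1 are all 1, so H_0 = Z.
  H_1: rank ker ∂_1 − rank ∂_2 = (6 − 3) − 3 = 0, and the invariant factors of ∂_2 are all 1, so H_1 = 0.
  H_2: rank ker ∂_2 − rank ∂_3 = (4 − 3) − 0 = 1, and there is no ∂_3, so H_2 = Z.

H_0 = Z,  H_1 = 0,  H_2 = Z.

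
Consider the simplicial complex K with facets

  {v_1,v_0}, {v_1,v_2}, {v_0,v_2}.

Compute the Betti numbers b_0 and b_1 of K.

b_0 = 1, b_1 = 1.

K has 3 vertices, 3 edges.
rank ∂_0 = 0, rank ∂_1 = 2 ⇒ b_0 = 3 − 0 − 2 = 1; all invariant factors of ∂_1 are 1 so no torsion. So H_0 ≅ Z.
rank ∂_1 = 2, rank ∂_2 = 0 ⇒ b_1 = 3 − 2 − 0 = 1. So H_1 ≅ Z.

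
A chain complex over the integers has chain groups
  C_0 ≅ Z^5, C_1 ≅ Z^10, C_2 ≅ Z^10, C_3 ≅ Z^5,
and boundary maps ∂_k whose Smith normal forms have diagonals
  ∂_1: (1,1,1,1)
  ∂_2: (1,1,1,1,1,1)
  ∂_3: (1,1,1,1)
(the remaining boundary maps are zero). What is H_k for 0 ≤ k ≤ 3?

H_0 ≅ Z,  H_1 = 0,  H_2 = 0,  H_3 ≅ Z.

H_0: b_0 = 5 − 0 − 4 = 1; torsion from ∂_1 factors > 1: none. So H_0 ≅ Z.
H_1: b_1 = 10 − 4 − 6 = 0; torsion from ∂_2 factors > 1: none. So H_1 ≅ 0.
H_2: b_2 = 10 − 6 − 4 = 0; torsion from ∂_3 factors > 1: none. So H_2 ≅ 0.
H_3: b_3 = 5 − 4 − 0 = 1; torsion from ∂_4 factors > 1: none. So H_3 ≅ Z.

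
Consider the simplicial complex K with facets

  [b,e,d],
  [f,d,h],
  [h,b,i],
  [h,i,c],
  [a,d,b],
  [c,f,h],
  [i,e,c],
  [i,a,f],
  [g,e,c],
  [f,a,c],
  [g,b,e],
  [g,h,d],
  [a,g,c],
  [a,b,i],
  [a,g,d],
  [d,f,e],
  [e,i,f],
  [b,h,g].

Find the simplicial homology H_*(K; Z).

H_0 = Z,  H_1 = Z ⊕ Z/2Z,  H_2 = 0.

Order the vertices as a < b < c < d < e < f < g < h < i. Listing each simplex with vertices in this order, K has dimension 2 with simplices:

  0-simplices (9): a, b, c, d, e, f, g, h, i
  1-simplices (27): ab, ac, ad, af, ag, ai, bd, be, bg, bh, bi, ce, cf, cg, ch, ci, de, df, dg, dh, ef, eg, ei, fh, fi, gh, hi
  2-simplices (18): abd, abi, acf, acg, adg, afi, bde, beg, bgh, bhi, ceg, cei, cfh, chi, def, dfh, dgh, efi

Hence C_0 ≅ Z^9, C_1 ≅ Z^27, C_2 ≅ Z^18.

The boundary map ∂_1: C_1 → C_0 is given by ∂[p,q] = [q] − [p].
This gives a 9×27 integer matrix of rank 8; reducing to Smith normal form yields diagonal entries (1,1,1,1,1,1,1,1).

Boundary ∂_2: C_2 → C_1 maps a triangle to the signed sum of its edges. For instance
  ∂afi = fi − ai + af,
  ∂bhi = hi − bi + bh.
As a 27×18 matrix over Z this has rank 18, with invariant factors (1,1,1,1,1,1,1,1,1,1,1,1,1,1,1,1,1,2).

Now H_k = ker ∂_k / im ∂_{k+1}, so:

  H_0: rank C_0 − rank ∂_1 = 9 − 8 = 1, and the invariant factors of ∂_1 are all 1, so H_0 = Z.
  H_1: rank ker ∂_1 − rank ∂_2 = (27 − 8) − 18 = 1, and ∂_2 has invariant factor 2 > 1, so H_1 = Z ⊕ Z/2Z.
  H_2: rank ker ∂_2 − rank ∂_3 = (18 − 18) − 0 = 0, and there is no ∂_3, so H_2 = 0.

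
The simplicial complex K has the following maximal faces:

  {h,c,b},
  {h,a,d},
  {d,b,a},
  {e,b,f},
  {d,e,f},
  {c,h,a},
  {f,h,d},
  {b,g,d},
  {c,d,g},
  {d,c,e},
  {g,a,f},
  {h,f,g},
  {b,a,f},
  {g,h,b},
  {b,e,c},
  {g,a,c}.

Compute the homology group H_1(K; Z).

Order the vertices as a < b < c < d < e < f < g < h. Listing each simplex with vertices in this order, K has dimension 2 with simplices:

  0-simplices (8): a, b, c, d, e, f, g, h
  1-simplices (24): ab, ac, ad, af, ag, ah, bc, bd, be, bf, bg, bh, cd, ce, cg, ch, de, df, dg, dh, ef, fg, fh, gh
  2-simplices (16): abd, abf, acg, ach, adh, afg, bce, bch, bdg, bef, bgh, cde, cdg, def, dfh, fgh

so the chain groups are C_0 ≅ Z^8, C_1 ≅ Z^24, C_2 ≅ Z^16.

The boundary map ∂_1: C_1 → C_0 sends each edge [p,q] (with p < q) to q − p.
As a 8×24 matrix over Z this has rank 7, with invariant factors (1,1,1,1,1,1,1).

∂_2: C_2 → C_1 maps a triangle to the signed sum of its edges. For instance
  ∂bch = ch − bh + bc,
  ∂bce = ce − be + bc.
This gives a 24×16 integer matrix of rank 15; reducing to Smith normal form yields diagonal entries (1,1,1,1,1,1,1,1,1,1,1,1,1,1,1).

Now H_k = ker ∂_k / im ∂_{k+1}, so:

  H_1: rank ker ∂_1 − rank ∂_2 = (24 − 7) − 15 = 2, and the invariant factors of ∂_2 are all 1, so H_1 = Z^2.

H_1 = Z^2.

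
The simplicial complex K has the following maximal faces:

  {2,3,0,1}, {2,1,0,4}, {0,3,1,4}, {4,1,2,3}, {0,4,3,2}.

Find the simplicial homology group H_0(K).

Take the total order 0 < 1 < 2 < 3 < 4 on the vertex set. Then K (dimension 3) consists of the simplices:

  0-simplices (5): [0], [1], [2], [3], [4]
  1-simplices (10): [0,1], [0,2], [0,3], [0,4], [1,2], [1,3], [1,4], [2,3], [2,4], [3,4]
  2-simplices (10): [0,1,2], [0,1,3], [0,1,4], [0,2,3], [0,2,4], [0,3,4], [1,2,3], [1,2,4], [1,3,4], [2,3,4]
  3-simplices (5): [0,1,2,3], [0,1,2,4], [0,1,3,4], [0,2,3,4], [1,2,3,4]

so the chain groups are C_0 ≅ Z^5, C_1 ≅ Z^10, C_2 ≅ Z^10, C_3 ≅ Z^5.

The boundary map ∂_1: C_1 → C_0 maps an edge to its endpoints' difference, ∂[p,q] = q − p. For instance
  ∂[2,4] = [4] − [2].
The 5×10 boundary matrix has rank 4 and Smith normal form diag(1,1,1,1).

∂_2: C_2 → C_1 acts by ∂[p,q,r] = [q,r] − [p,r] + [p,q]. For instance
  ∂[2,3,4] = [3,4] − [2,4] + [2,3],
  ∂[0,1,2] = [1,2] − [0,2] + [0,1].
As a 10×10 matrix over Z this has rank 6, with invariant factors (1,1,1,1,1,1).

The boundary map ∂_3: C_3 → C_2 sends each 3-simplex σ to the alternating sum Σ_i (−1)^i (σ with its i-th vertex removed). For instance
  ∂[0,1,2,4] = [1,2,4] − [0,2,4] + [0,1,4] − [0,1,2],
  ∂[0,2,3,4] = [2,3,4] − [0,3,4] + [0,2,4] − [0,2,3].
The resulting 10×5 matrix has rank 4, and its Smith normal form has invariant factors (1,1,1,1).

Computing H_k = (kernel of ∂_k) / (image of ∂_{k+1}):

  H_0: rank C_0 − rank ∂_1 = 5 − 4 = 1, and the invariant factors of ∂_1 are all 1, so H_0 ≅ Z.

H_0 ≅ Z.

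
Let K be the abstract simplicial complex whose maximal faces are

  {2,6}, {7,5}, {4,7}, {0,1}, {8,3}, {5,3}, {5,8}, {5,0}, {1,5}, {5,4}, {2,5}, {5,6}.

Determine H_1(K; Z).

We work with the vertex ordering 0 < 1 < 2 < 3 < 4 < 5 < 6 < 7 < 8. The simplices of K, each written with vertices in increasing order, are:

  0-simplices (9): [0], [1], [2], [3], [4], [5], [6], [7], [8]
  1-simplices (12): [0,1], [0,5], [1,5], [2,5], [2,6], [3,5], [3,8], [4,5], [4,7], [5,6], [5,7], [5,8]

Hence C_0 ≅ Z^9, C_1 ≅ Z^12.

∂_1: C_1 → C_0 sends each edge [p,q] (with p < q) to q − p. For instance
  ∂[0,1] = [1] − [0].
This gives a 9×12 integer matrix of rank 8; reducing to Smith normal form yields diagonal entries (1,1,1,1,1,1,1,1).

Now H_k = ker ∂_k / im ∂_{k+1}, so:

  H_1: rank ker ∂_1 − rank ∂_2 = (12 − 8) − 0 = 4, and there is no ∂_2, so H_1 = Z^4.

H_1 = Z^4.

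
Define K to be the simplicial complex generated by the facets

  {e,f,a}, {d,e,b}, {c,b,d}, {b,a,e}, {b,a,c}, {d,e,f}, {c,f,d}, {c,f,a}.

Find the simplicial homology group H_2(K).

H_2 ≅ Z.

Fix the vertex order a < b < c < d < e < f and write every simplex with vertices in increasing order. Then dim K = 2 and the simplices of K are:

  0-simplices (6): a, b, c, d, e, f
  1-simplices (12): ab, ac, ae, af, bc, bd, be, cd, cf, de, df, ef
  2-simplices (8): abc, abe, acf, aef, bcd, bde, cdf, def

so the chain groups are C_0 ≅ Z^6, C_1 ≅ Z^12, C_2 ≅ Z^8.

The boundary map ∂_1: C_1 → C_0 maps an edge to its endpoints' difference, ∂[p,q] = q − p. For instance
  ∂ef = f − e.
This gives a 6×12 integer matrix of rank 5; reducing to Smith normal form yields diagonal entries (1,1,1,1,1).

Boundary ∂_2: C_2 → C_1 sends each 2-simplex [p,q,r] to [q,r] − [p,r] + [p,q]. For instance
  ∂cdf = df − cf + cd,
  ∂aef = ef − af + ae.
As a 12×8 matrix over Z this has rank 7, with invariant factors (1,1,1,1,1,1,1).

Reading off H_k = ker ∂_k / im ∂_{k+1}:

  H_2: rank ker ∂_2 − rank ∂_3 = (8 − 7) − 0 = 1, and there is no ∂_3, so H_2 ≅ Z.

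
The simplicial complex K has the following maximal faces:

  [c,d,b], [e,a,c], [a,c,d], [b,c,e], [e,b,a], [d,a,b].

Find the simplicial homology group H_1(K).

K has 5 vertices, 9 edges, 6 triangles.
rank ∂_1 = 4, rank ∂_2 = 5 ⇒ b_1 = 9 − 4 − 5 = 0; all invariant factors of ∂_2 are 1 so no torsion. So H_1 ≅ 0.

H_1 = 0.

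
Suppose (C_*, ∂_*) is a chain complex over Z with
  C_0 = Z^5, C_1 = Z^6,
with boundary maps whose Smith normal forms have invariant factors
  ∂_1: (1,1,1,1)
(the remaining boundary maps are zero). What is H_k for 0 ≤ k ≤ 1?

H_0: b_0 = 5 − 0 − 4 = 1; torsion from ∂_1 factors > 1: none. So H_0 ≅ Z.
H_1: b_1 = 6 − 4 − 0 = 2; torsion from ∂_2 factors > 1: none. So H_1 ≅ Z^2.

H_0 ≅ Z,  H_1 ≅ Z^2.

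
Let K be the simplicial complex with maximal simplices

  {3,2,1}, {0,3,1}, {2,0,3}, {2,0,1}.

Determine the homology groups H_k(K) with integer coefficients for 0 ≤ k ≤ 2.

H_0 ≅ Z,  H_1 = 0,  H_2 ≅ Z.

Order the vertices as 0 < 1 < 2 < 3. Listing each simplex with vertices in this order, K has dimension 2 with simplices:

  0-simplices (4): [0], [1], [2], [3]
  1-simplices (6): [0,1], [0,2], [0,3], [1,2], [1,3], [2,3]
  2-simplices (4): [0,1,2], [0,1,3], [0,2,3], [1,2,3]

Hence C_0 ≅ Z^4, C_1 ≅ Z^6, C_2 ≅ Z^4.

Boundary ∂_1: C_1 → C_0 sends each edge [p,q] (with p < q) to q − p. For instance
  ∂[0,1] = [1] − [0].
The 4×6 boundary matrix has rank 3 and Smith normal form diag(1,1,1).

∂_2: C_2 → C_1 sends each 2-simplex [p,q,r] to [q,r] − [p,r] + [p,q]. For instance
  ∂[0,2,3] = [2,3] − [0,3] + [0,2],
  ∂[0,1,2] = [1,2] − [0,2] + [0,1].
The 6×4 boundary matrix has rank 3 and Smith normal form diag(1,1,1).

Now H_k = ker ∂_k / im ∂_{k+1}, so:

  H_0: rank C_0 − rank ∂_1 = 4 − 3 = 1, and the invariant factors of ∂_1 are all 1, so H_0 = Z.
  H_1: rank ker ∂_1 − rank ∂_2 = (6 − 3) − 3 = 0, and the invariant factors of ∂_2 are all 1, so H_1 = 0.
  H_2: rank ker ∂_2 − rank ∂_3 = (4 − 3) − 0 = 1, and there is no ∂_3, so H_2 = Z.

As a check, the Euler characteristic is 4 − 6 + 4 = 2, which agrees with 1 − 0 + 1 = 2.
(K is a triangulation of the 2-sphere S^2.)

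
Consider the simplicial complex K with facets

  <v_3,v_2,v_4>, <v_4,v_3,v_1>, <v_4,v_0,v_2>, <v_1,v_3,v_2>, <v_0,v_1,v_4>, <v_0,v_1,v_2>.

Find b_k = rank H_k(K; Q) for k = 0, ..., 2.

b_0 = 1, b_1 = 0, b_2 = 1.

K has 5 vertices, 9 edges, 6 triangles.
rank ∂_0 = 0, rank ∂_1 = 4 ⇒ b_0 = 5 − 0 − 4 = 1; all invariant factors of ∂_1 are 1 so no torsion. So H_0 ≅ Z.
rank ∂_1 = 4, rank ∂_2 = 5 ⇒ b_1 = 9 − 4 − 5 = 0; all invariant factors of ∂_2 are 1 so no torsion. So H_1 ≅ 0.
rank ∂_2 = 5, rank ∂_3 = 0 ⇒ b_2 = 6 − 5 − 0 = 1. So H_2 ≅ Z.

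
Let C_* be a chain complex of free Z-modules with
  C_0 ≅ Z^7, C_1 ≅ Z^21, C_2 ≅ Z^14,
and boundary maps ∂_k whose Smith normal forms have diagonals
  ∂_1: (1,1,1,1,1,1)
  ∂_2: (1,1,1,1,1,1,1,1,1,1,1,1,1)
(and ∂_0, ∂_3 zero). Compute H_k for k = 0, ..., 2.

H_0: b_0 = 7 − 0 − 6 = 1; torsion from ∂_1 factors > 1: none. So H_0 = Z.
H_1: b_1 = 21 − 6 − 13 = 2; torsion from ∂_2 factors > 1: none. So H_1 = Z^2.
H_2: b_2 = 14 − 13 − 0 = 1; torsion from ∂_3 factors > 1: none. So H_2 = Z.

H_0 = Z,  H_1 = Z^2,  H_2 = Z.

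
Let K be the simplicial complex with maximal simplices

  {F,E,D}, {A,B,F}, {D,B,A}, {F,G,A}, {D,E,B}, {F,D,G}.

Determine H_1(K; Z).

H_1 = Z.

We work with the vertex ordering A < B < D < E < F < G. The simplices of K, each written with vertices in increasing order, are:

  0-simplices (6): A, B, D, E, F, G
  1-simplices (12): AB, AD, AF, AG, BD, BE, BF, DE, DF, DG, EF, FG
  2-simplices (6): ABD, ABF, AFG, BDE, DEF, DFG

so the chain groups are C_0 ≅ Z^6, C_1 ≅ Z^12, C_2 ≅ Z^6.

∂_1: C_1 → C_0 is given by ∂[p,q] = [q] − [p].
As a 6×12 matrix over Z this has rank 5, with invariant factors (1,1,1,1,1).

∂_2: C_2 → C_1 sends each 2-simplex [p,q,r] to [q,r] − [p,r] + [p,q]. For instance
  ∂ABF = BF − AF + AB,
  ∂DFG = FG − DG + DF.
This gives a 12×6 integer matrix of rank 6; reducing to Smith normal form yields diagonal entries (1,1,1,1,1,1).

Computing H_k = (kernel of ∂_k) / (image of ∂_{k+1}):

  H_1: rank ker ∂_1 − rank ∂_2 = (12 − 5) − 6 = 1, and the invariant factors of ∂_2 are all 1, so H_1 ≅ Z.

(K is a triangulation of the cylinder S^1 x I.)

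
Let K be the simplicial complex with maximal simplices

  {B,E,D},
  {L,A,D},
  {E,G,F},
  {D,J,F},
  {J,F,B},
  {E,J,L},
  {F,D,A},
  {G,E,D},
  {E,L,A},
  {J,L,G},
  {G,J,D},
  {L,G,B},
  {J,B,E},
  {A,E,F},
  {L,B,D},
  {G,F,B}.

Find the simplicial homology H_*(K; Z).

K has 8 vertices, 24 edges, 16 triangles.
rank ∂_0 = 0, rank ∂_1 = 7 ⇒ b_0 = 8 − 0 − 7 = 1; all invariant factors of ∂_1 are 1 so no torsion. So H_0 = Z.
rank ∂_1 = 7, rank ∂_2 = 15 ⇒ b_1 = 24 − 7 − 15 = 2; all invariant factors of ∂_2 are 1 so no torsion. So H_1 = Z^2.
rank ∂_2 = 15, rank ∂_3 = 0 ⇒ b_2 = 16 − 15 − 0 = 1. So H_2 = Z.

H_0 ≅ Z,  H_1 ≅ Z^2,  H_2 ≅ Z.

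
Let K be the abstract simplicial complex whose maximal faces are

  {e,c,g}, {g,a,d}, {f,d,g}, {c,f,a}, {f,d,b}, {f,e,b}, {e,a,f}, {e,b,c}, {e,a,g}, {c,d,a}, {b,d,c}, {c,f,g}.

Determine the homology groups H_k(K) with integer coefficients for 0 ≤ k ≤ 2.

H_0 = Z,  H_1 = Z/2,  H_2 = 0.

We work with the vertex ordering a < b < c < d < e < f < g. The simplices of K, each written with vertices in increasing order, are:

  0-simplices (7): a, b, c, d, e, f, g
  1-simplices (18): ac, ad, ae, af, ag, bc, bd, be, bf, cd, ce, cf, cg, df, dg, ef, eg, fg
  2-simplices (12): acd, acf, adg, aef, aeg, bcd, bce, bdf, bef, ceg, cfg, dfg

giving chain groups C_0 ≅ Z^7, C_1 ≅ Z^18, C_2 ≅ Z^12.

Boundary ∂_1: C_1 → C_0 is given by ∂[p,q] = [q] − [p]. For instance
  ∂ae = e − a.
As a 7×18 matrix over Z this has rank 6, with invariant factors (1,1,1,1,1,1).

Boundary ∂_2: C_2 → C_1 sends each 2-simplex [p,q,r] to [q,r] − [p,r] + [p,q]. For instance
  ∂aeg = eg − ag + ae,
  ∂bef = ef − bf + be.
The 18×12 boundary matrix has rank 12 and Smith normal form diag(1,1,1,1,1,1,1,1,1,1,1,2).

Reading off H_k = ker ∂_k / im ∂_{k+1}:

  H_0: rank C_0 − rank ∂_1 = 7 − 6 = 1, and the invariant factors of ∂_1 are all 1, so H_0 ≅ Z.
  H_1: rank ker ∂_1 − rank ∂_2 = (18 − 6) − 12 = 0, and ∂_2 has invariant factor 2 > 1, so H_1 ≅ Z/2.
  H_2: rank ker ∂_2 − rank ∂_3 = (12 − 12) − 0 = 0, and there is no ∂_3, so H_2 ≅ 0.

(K is a triangulation of the real projective plane RP^2.)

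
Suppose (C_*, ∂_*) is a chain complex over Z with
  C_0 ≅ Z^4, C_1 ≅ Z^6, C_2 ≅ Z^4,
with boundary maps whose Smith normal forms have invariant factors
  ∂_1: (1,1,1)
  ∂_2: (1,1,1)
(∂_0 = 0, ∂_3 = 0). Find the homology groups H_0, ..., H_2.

H_0: b_0 = 4 − 0 − 3 = 1; torsion from ∂_1 factors > 1: none. So H_0 = Z.
H_1: b_1 = 6 − 3 − 3 = 0; torsion from ∂_2 factors > 1: none. So H_1 = 0.
H_2: b_2 = 4 − 3 − 0 = 1; torsion from ∂_3 factors > 1: none. So H_2 = Z.

H_0 = Z,  H_1 = 0,  H_2 = Z.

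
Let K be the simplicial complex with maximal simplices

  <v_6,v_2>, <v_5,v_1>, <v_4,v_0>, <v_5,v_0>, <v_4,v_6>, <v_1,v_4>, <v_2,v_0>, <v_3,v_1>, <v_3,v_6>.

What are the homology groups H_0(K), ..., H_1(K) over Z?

H_0 ≅ Z,  H_1 ≅ Z^3.

Take the total order v_0 < v_1 < v_2 < v_3 < v_4 < v_5 < v_6 on the vertex set. Then K (dimension 1) consists of the simplices:

  0-simplices (7): [v_0], [v_1], [v_2], [v_3], [v_4], [v_5], [v_6]
  1-simplices (9): [v_0,v_2], [v_0,v_4], [v_0,v_5], [v_1,v_3], [v_1,v_4], [v_1,v_5], [v_2,v_6], [v_3,v_6], [v_4,v_6]

giving chain groups C_0 ≅ Z^7, C_1 ≅ Z^9.

∂_1: C_1 → C_0 maps an edge to its endpoints' difference, ∂[p,q] = q − p. For instance
  ∂[v_0,v_2] = [v_2] − [v_0].
The 7×9 boundary matrix has rank 6 and Smith normal form diag(1,1,1,1,1,1).

Computing H_k = (kernel of ∂_k) / (image of ∂_{k+1}):

  H_0: rank C_0 − rank ∂_1 = 7 − 6 = 1, and the invariant factors of ∂_1 are all 1, so H_0 = Z.
  H_1: rank ker ∂_1 − rank ∂_2 = (9 − 6) − 0 = 3, and there is no ∂_2, so H_1 = Z^3.

As a check, the Euler characteristic is 7 − 9 = -2, which agrees with 1 − 3 = -2.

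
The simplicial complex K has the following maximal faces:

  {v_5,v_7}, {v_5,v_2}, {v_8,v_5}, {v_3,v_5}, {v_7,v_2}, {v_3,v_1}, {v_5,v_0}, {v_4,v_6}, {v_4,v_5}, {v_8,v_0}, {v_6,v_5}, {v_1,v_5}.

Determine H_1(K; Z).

We work with the vertex ordering v_0 < v_1 < v_2 < v_3 < v_4 < v_5 < v_6 < v_7 < v_8. The simplices of K, each written with vertices in increasing order, are:

  0-simplices (9): [v_0], [v_1], [v_2], [v_3], [v_4], [v_5], [v_6], [v_7], [v_8]
  1-simplices (12): [v_0,v_5], [v_0,v_8], [v_1,v_3], [v_1,v_5], [v_2,v_5], [v_2,v_7], [v_3,v_5], [v_4,v_5], [v_4,v_6], [v_5,v_6], [v_5,v_7], [v_5,v_8]

so the chain groups are C_0 ≅ Z^9, C_1 ≅ Z^12.

The boundary map ∂_1: C_1 → C_0 maps an edge to its endpoints' difference, ∂[p,q] = q − p.
This gives a 9×12 integer matrix of rank 8; reducing to Smith normal form yields diagonal entries (1,1,1,1,1,1,1,1).

Computing H_k = (kernel of ∂_k) / (image of ∂_{k+1}):

  H_1: rank ker ∂_1 − rank ∂_2 = (12 − 8) − 0 = 4, and there is no ∂_2, so H_1 = Z^4.

(K is a triangulation of a wedge of 4 circles.)

H_1 ≅ Z^4.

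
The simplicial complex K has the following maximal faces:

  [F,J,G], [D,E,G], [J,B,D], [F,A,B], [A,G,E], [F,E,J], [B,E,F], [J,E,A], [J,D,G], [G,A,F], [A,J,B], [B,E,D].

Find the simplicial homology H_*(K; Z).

H_0 = Z,  H_1 = Z/2,  H_2 = 0.

We work with the vertex ordering A < B < D < E < F < G < J. The simplices of K, each written with vertices in increasing order, are:

  0-simplices (7): A, B, D, E, F, G, J
  1-simplices (18): AB, AE, AF, AG, AJ, BD, BE, BF, BJ, DE, DG, DJ, EF, EG, EJ, FG, FJ, GJ
  2-simplices (12): ABF, ABJ, AEG, AEJ, AFG, BDE, BDJ, BEF, DEG, DGJ, EFJ, FGJ

so the chain groups are C_0 ≅ Z^7, C_1 ≅ Z^18, C_2 ≅ Z^12.

Boundary ∂_1: C_1 → C_0 maps an edge to its endpoints' difference, ∂[p,q] = q − p.
This gives a 7×18 integer matrix of rank 6; reducing to Smith normal form yields diagonal entries (1,1,1,1,1,1).

Boundary ∂_2: C_2 → C_1 maps a triangle to the signed sum of its edges. For instance
  ∂AEJ = EJ − AJ + AE,
  ∂BDE = DE − BE + BD.
As a 18×12 matrix over Z this has rank 12, with invariant factors (1,1,1,1,1,1,1,1,1,1,1,2).

Computing H_k = (kernel of ∂_k) / (image of ∂_{k+1}):

  H_0: rank C_0 − rank ∂_1 = 7 − 6 = 1, and the invariant factors of ∂_1 are all 1, so H_0 = Z.
  H_1: rank ker ∂_1 − rank ∂_2 = (18 − 6) − 12 = 0, and ∂_2 has invariant factor 2 > 1, so H_1 = Z/2.
  H_2: rank ker ∂_2 − rank ∂_3 = (12 − 12) − 0 = 0, and there is no ∂_3, so H_2 = 0.

(K is a triangulation of the real projective plane RP^2.)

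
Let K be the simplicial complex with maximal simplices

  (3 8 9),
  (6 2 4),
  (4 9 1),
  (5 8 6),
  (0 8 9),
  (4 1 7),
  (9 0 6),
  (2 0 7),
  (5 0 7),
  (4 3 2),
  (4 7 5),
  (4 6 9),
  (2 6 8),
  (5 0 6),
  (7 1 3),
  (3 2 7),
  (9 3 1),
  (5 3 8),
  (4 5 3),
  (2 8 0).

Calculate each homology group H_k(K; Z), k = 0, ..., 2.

We work with the vertex ordering 0 < 1 < 2 < 3 < 4 < 5 < 6 < 7 < 8 < 9. The simplices of K, each written with vertices in increasing order, are:

  0-simplices (10): [0], [1], [2], [3], [4], [5], [6], [7], [8], [9]
  1-simplices (30): (30 of them)
  2-simplices (20): (20 of them)

giving chain groups C_0 ≅ Z^10, C_1 ≅ Z^30, C_2 ≅ Z^20.

∂_1: C_1 → C_0 is given by ∂[p,q] = [q] − [p]. For instance
  ∂[3,7] = [7] − [3].
As a 10×30 matrix over Z this has rank 9, with invariant factors (1,1,1,1,1,1,1,1,1).

The boundary map ∂_2: C_2 → C_1 acts by ∂[p,q,r] = [q,r] − [p,r] + [p,q]. For instance
  ∂[2,6,8] = [6,8] − [2,8] + [2,6],
  ∂[2,3,7] = [3,7] − [2,7] + [2,3].
This gives a 30×20 integer matrix of rank 20; reducing to Smith normal form yields diagonal entries (1,1,1,1,1,1,1,1,1,1,1,1,1,1,1,1,1,1,1,2).

Computing H_k = (kernel of ∂_k) / (image of ∂_{k+1}):

  H_0: rank C_0 − rank ∂_1 = 10 − 9 = 1, and the invariant factors of ∂_1 are all 1, so H_0 ≅ Z.
  H_1: rank ker ∂_1 − rank ∂_2 = (30 − 9) − 20 = 1, and ∂_2 has invariant factor 2 > 1, so H_1 ≅ Z × Z/2.
  H_2: rank ker ∂_2 − rank ∂_3 = (20 − 20) − 0 = 0, and there is no ∂_3, so H_2 ≅ 0.

As a check, the Euler characteristic is 10 − 30 + 20 = 0, which agrees with 1 − 1 + 0 = 0.
(K is a triangulation of the Klein bottle.)

H_0 ≅ Z,  H_1 ≅ Z × Z/2,  H_2 = 0.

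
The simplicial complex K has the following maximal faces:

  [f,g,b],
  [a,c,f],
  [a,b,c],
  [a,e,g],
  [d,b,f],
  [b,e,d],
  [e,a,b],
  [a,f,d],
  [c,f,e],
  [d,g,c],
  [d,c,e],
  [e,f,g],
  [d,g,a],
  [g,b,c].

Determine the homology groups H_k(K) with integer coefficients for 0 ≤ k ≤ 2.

Fix the vertex order a < b < c < d < e < f < g and write every simplex with vertices in increasing order. Then dim K = 2 and the simplices of K are:

  0-simplices (7): a, b, c, d, e, f, g
  1-simplices (21): ab, ac, ad, ae, af, ag, bc, bd, be, bf, bg, cd, ce, cf, cg, de, df, dg, ef, eg, fg
  2-simplices (14): abc, abe, acf, adf, adg, aeg, bcg, bde, bdf, bfg, cde, cdg, cef, efg

so the chain groups are C_0 ≅ Z^7, C_1 ≅ Z^21, C_2 ≅ Z^14.

∂_1: C_1 → C_0 is given by ∂[p,q] = [q] − [p]. For instance
  ∂dg = g − d.
As a 7×21 matrix over Z this has rank 6, with invariant factors (1,1,1,1,1,1).

Boundary ∂_2: C_2 → C_1 acts by ∂[p,q,r] = [q,r] − [p,r] + [p,q]. For instance
  ∂cdg = dg − cg + cd,
  ∂aeg = eg − ag + ae.
The resulting 21×14 matrix has rank 13, and its Smith normal form has invariant factors (1,1,1,1,1,1,1,1,1,1,1,1,1).

Reading off H_k = ker ∂_k / im ∂_{k+1}:

  H_0: rank C_0 − rank ∂_1 = 7 − 6 = 1, and the invariant factors of ∂_1 are all 1, so H_0 = Z.
  H_1: rank ker ∂_1 − rank ∂_2 = (21 − 6) − 13 = 2, and the invariant factors of ∂_2 are all 1, so H_1 = Z^2.
  H_2: rank ker ∂_2 − rank ∂_3 = (14 − 13) − 0 = 1, and there is no ∂_3, so H_2 = Z.

H_0 ≅ Z,  H_1 ≅ Z^2,  H_2 ≅ Z.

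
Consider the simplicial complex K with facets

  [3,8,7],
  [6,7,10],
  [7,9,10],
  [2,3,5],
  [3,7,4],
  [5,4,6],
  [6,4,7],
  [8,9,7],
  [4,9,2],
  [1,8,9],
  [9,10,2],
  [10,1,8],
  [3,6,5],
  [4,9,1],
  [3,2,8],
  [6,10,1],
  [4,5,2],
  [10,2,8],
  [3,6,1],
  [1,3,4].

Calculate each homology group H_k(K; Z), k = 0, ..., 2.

Order the vertices as 1 < 2 < 3 < 4 < 5 < 6 < 7 < 8 < 9 < 10. Listing each simplex with vertices in this order, K has dimension 2 with simplices:

  0-simplices (10): [1], [2], [3], [4], [5], [6], [7], [8], [9], [10]
  1-simplices (30): (30 of them)
  2-simplices (20): (20 of them)

giving chain groups C_0 ≅ Z^10, C_1 ≅ Z^30, C_2 ≅ Z^20.

The boundary map ∂_1: C_1 → C_0 sends each edge [p,q] (with p < q) to q − p.
As a 10×30 matrix over Z this has rank 9, with invariant factors (1,1,1,1,1,1,1,1,1).

Boundary ∂_2: C_2 → C_1 sends each 2-simplex [p,q,r] to [q,r] − [p,r] + [p,q]. For instance
  ∂[2,8,10] = [8,10] − [2,10] + [2,8],
  ∂[1,3,6] = [3,6] − [1,6] + [1,3].
This gives a 30×20 integer matrix of rank 20; reducing to Smith normal form yields diagonal entries (1,1,1,1,1,1,1,1,1,1,1,1,1,1,1,1,1,1,1,2).

Now H_k = ker ∂_k / im ∂_{k+1}, so:

  H_0: rank C_0 − rank ∂_1 = 10 − 9 = 1, and the invariant factors of ∂_1 are all 1, so H_0 ≅ Z.
  H_1: rank ker ∂_1 − rank ∂_2 = (30 − 9) − 20 = 1, and ∂_2 has invariant factor 2 > 1, so H_1 ≅ Z × Z/2.
  H_2: rank ker ∂_2 − rank ∂_3 = (20 − 20) − 0 = 0, and there is no ∂_3, so H_2 ≅ 0.

As a check, the Euler characteristic is 10 − 30 + 20 = 0, which agrees with 1 − 1 + 0 = 0.

H_0 = Z,  H_1 = Z × Z/2,  H_2 = 0.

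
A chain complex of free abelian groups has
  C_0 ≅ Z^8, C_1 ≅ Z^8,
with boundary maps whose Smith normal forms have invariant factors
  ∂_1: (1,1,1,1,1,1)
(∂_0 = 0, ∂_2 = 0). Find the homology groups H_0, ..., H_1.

H_0 ≅ Z^2,  H_1 ≅ Z^2.

H_0: b_0 = 8 − 0 − 6 = 2; torsion from ∂_1 factors > 1: none. So H_0 ≅ Z^2.
H_1: b_1 = 8 − 6 − 0 = 2; torsion from ∂_2 factors > 1: none. So H_1 ≅ Z^2.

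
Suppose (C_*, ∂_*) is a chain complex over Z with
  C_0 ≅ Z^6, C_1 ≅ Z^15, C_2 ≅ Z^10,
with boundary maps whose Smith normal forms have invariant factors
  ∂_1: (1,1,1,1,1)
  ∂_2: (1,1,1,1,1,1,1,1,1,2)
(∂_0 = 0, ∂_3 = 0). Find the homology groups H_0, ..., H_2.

H_0 ≅ Z,  H_1 ≅ Z/2,  H_2 = 0.

H_0: b_0 = 6 − 0 − 5 = 1; torsion from ∂_1 factors > 1: none. So H_0 ≅ Z.
H_1: b_1 = 15 − 5 − 10 = 0; torsion from ∂_2 factors > 1: [2]. So H_1 ≅ Z/2.
H_2: b_2 = 10 − 10 − 0 = 0; torsion from ∂_3 factors > 1: none. So H_2 ≅ 0.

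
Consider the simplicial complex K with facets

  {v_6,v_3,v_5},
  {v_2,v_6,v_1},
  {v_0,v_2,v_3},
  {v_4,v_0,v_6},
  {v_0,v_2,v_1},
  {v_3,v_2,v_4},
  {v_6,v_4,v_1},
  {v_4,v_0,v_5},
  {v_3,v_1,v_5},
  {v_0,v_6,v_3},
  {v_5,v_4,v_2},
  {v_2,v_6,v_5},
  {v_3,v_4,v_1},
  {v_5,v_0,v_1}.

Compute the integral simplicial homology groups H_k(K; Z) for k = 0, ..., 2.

Fix the vertex order v_0 < v_1 < v_2 < v_3 < v_4 < v_5 < v_6 and write every simplex with vertices in increasing order. Then dim K = 2 and the simplices of K are:

  0-simplices (7): [v_0], [v_1], [v_2], [v_3], [v_4], [v_5], [v_6]
  1-simplices (21): (21 of them)
  2-simplices (14): (14 of them)

so the chain groups are C_0 ≅ Z^7, C_1 ≅ Z^21, C_2 ≅ Z^14.

The boundary map ∂_1: C_1 → C_0 maps an edge to its endpoints' difference, ∂[p,q] = q − p. For instance
  ∂[v_0,v_3] = [v_3] − [v_0].
The 7×21 boundary matrix has rank 6 and Smith normal form diag(1,1,1,1,1,1).

Boundary ∂_2: C_2 → C_1 sends each 2-simplex [p,q,r] to [q,r] − [p,r] + [p,q]. For instance
  ∂[v_0,v_3,v_6] = [v_3,v_6] − [v_0,v_6] + [v_0,v_3],
  ∂[v_0,v_4,v_6] = [v_4,v_6] − [v_0,v_6] + [v_0,v_4].
The 21×14 boundary matrix has rank 13 and Smith normal form diag(1,1,1,1,1,1,1,1,1,1,1,1,1).

Reading off H_k = ker ∂_k / im ∂_{k+1}:

  H_0: rank C_0 − rank ∂_1 = 7 − 6 = 1, and the invariant factors of ∂_1 are all 1, so H_0 ≅ Z.
  H_1: rank ker ∂_1 − rank ∂_2 = (21 − 6) − 13 = 2, and the invariant factors of ∂_2 are all 1, so H_1 ≅ Z^2.
  H_2: rank ker ∂_2 − rank ∂_3 = (14 − 13) − 0 = 1, and there is no ∂_3, so H_2 ≅ Z.

As a check, the Euler characteristic is 7 − 21 + 14 = 0, which agrees with 1 − 2 + 1 = 0.

H_0 ≅ Z,  H_1 ≅ Z^2,  H_2 ≅ Z.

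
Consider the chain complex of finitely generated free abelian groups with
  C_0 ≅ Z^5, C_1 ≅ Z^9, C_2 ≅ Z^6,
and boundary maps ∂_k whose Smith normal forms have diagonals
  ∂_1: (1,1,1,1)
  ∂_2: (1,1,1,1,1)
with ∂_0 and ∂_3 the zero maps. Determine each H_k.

H_0 ≅ Z,  H_1 = 0,  H_2 ≅ Z.

H_0: b_0 = 5 − 0 − 4 = 1; torsion from ∂_1 factors > 1: none. So H_0 ≅ Z.
H_1: b_1 = 9 − 4 − 5 = 0; torsion from ∂_2 factors > 1: none. So H_1 ≅ 0.
H_2: b_2 = 6 − 5 − 0 = 1; torsion from ∂_3 factors > 1: none. So H_2 ≅ Z.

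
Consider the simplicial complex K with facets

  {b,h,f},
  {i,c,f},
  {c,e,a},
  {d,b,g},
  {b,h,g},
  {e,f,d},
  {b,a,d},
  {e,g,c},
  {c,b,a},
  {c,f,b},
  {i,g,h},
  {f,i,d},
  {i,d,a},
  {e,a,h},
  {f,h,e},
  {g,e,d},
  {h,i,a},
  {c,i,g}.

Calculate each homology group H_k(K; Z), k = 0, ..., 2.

H_0 = Z,  H_1 = Z^2,  H_2 = Z.

Take the total order a < b < c < d < e < f < g < h < i on the vertex set. Then K (dimension 2) consists of the simplices:

  0-simplices (9): a, b, c, d, e, f, g, h, i
  1-simplices (27): ab, ac, ad, ae, ah, ai, bc, bd, bf, bg, bh, ce, cf, cg, ci, de, df, dg, di, ef, eg, eh, fh, fi, gh, gi, hi
  2-simplices (18): abc, abd, ace, adi, aeh, ahi, bcf, bdg, bfh, bgh, ceg, cfi, cgi, def, deg, dfi, efh, ghi

so the chain groups are C_0 ≅ Z^9, C_1 ≅ Z^27, C_2 ≅ Z^18.

The boundary map ∂_1: C_1 → C_0 maps an edge to its endpoints' difference, ∂[p,q] = q − p. For instance
  ∂bh = h − b.
The resulting 9×27 matrix has rank 8, and its Smith normal form has invariant factors (1,1,1,1,1,1,1,1).

Boundary ∂_2: C_2 → C_1 maps a triangle to the signed sum of its edges. For instance
  ∂dfi = fi − di + df,
  ∂bcf = cf − bf + bc.
As a 27×18 matrix over Z this has rank 17, with invariant factors (1,1,1,1,1,1,1,1,1,1,1,1,1,1,1,1,1).

Computing H_k = (kernel of ∂_k) / (image of ∂_{k+1}):

  H_0: rank C_0 − rank ∂_1 = 9 − 8 = 1, and the invariant factors of ∂_1 are all 1, so H_0 ≅ Z.
  H_1: rank ker ∂_1 − rank ∂_2 = (27 − 8) − 17 = 2, and the invariant factors of ∂_2 are all 1, so H_1 ≅ Z^2.
  H_2: rank ker ∂_2 − rank ∂_3 = (18 − 17) − 0 = 1, and there is no ∂_3, so H_2 ≅ Z.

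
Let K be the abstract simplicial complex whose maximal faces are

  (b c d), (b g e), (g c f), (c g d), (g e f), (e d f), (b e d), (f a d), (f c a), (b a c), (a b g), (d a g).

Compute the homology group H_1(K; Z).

We work with the vertex ordering a < b < c < d < e < f < g. The simplices of K, each written with vertices in increasing order, are:

  0-simplices (7): a, b, c, d, e, f, g
  1-simplices (18): ab, ac, ad, af, ag, bc, bd, be, bg, cd, cf, cg, de, df, dg, ef, eg, fg
  2-simplices (12): abc, abg, acf, adf, adg, bcd, bde, beg, cdg, cfg, def, efg

giving chain groups C_0 ≅ Z^7, C_1 ≅ Z^18, C_2 ≅ Z^12.

The boundary map ∂_1: C_1 → C_0 is given by ∂[p,q] = [q] − [p]. For instance
  ∂bd = d − b.
The 7×18 boundary matrix has rank 6 and Smith normal form diag(1,1,1,1,1,1).

Boundary ∂_2: C_2 → C_1 maps a triangle to the signed sum of its edges. For instance
  ∂abc = bc − ac + ab,
  ∂abg = bg − ag + ab.
As a 18×12 matrix over Z this has rank 12, with invariant factors (1,1,1,1,1,1,1,1,1,1,1,2).

From H_k ≅ ker(∂_k) / im(∂_{k+1}) we obtain:

  H_1: rank ker ∂_1 − rank ∂_2 = (18 − 6) − 12 = 0, and ∂_2 has invariant factor 2 > 1, so H_1 ≅ Z/2.

(K is a triangulation of the real projective plane RP^2.)

H_1 ≅ Z/2.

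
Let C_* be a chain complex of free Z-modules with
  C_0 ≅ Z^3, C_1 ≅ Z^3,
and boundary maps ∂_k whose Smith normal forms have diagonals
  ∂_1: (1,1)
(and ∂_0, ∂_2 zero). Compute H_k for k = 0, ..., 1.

H_0 = Z,  H_1 = Z.

H_0: b_0 = 3 − 0 − 2 = 1; torsion from ∂_1 factors > 1: none. So H_0 = Z.
H_1: b_1 = 3 − 2 − 0 = 1; torsion from ∂_2 factors > 1: none. So H_1 = Z.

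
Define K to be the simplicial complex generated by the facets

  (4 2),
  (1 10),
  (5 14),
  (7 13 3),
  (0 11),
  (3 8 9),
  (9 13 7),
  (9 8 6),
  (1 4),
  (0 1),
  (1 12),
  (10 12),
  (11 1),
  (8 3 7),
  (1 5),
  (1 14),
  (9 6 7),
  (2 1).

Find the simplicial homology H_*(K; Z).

H_0 = Z^2,  H_1 = Z^5,  H_2 = 0.

Take the total order 0 < 1 < 2 < 3 < 4 < 5 < 6 < 7 < 8 < 9 < 10 < 11 < 12 < 13 < 14 on the vertex set. Then K (dimension 2) consists of the simplices:

  0-simplices (15): [0], [1], [2], [3], [4], [5], [6], [7], [8], [9], [10], [11], [12], [13], [14]
  1-simplices (24): (24 of them)
  2-simplices (6): [3,7,8], [3,7,13], [3,8,9], [6,7,9], [6,8,9], [7,9,13]

giving chain groups C_0 ≅ Z^15, C_1 ≅ Z^24, C_2 ≅ Z^6.

The boundary map ∂_1: C_1 → C_0 sends each edge [p,q] (with p < q) to q − p.
As a 15×24 matrix over Z this has rank 13, with invariant factors (1,1,1,1,1,1,1,1,1,1,1,1,1).

∂_2: C_2 → C_1 acts by ∂[p,q,r] = [q,r] − [p,r] + [p,q]. For instance
  ∂[3,8,9] = [8,9] − [3,9] + [3,8],
  ∂[3,7,8] = [7,8] − [3,8] + [3,7].
This gives a 24×6 integer matrix of rank 6; reducing to Smith normal form yields diagonal entries (1,1,1,1,1,1).

Now H_k = ker ∂_k / im ∂_{k+1}, so:

  H_0: rank C_0 − rank ∂_1 = 15 − 13 = 2, and the invariant factors of ∂_1 are all 1, so H_0 = Z^2.
  H_1: rank ker ∂_1 − rank ∂_2 = (24 − 13) − 6 = 5, and the invariant factors of ∂_2 are all 1, so H_1 = Z^5.
  H_2: rank ker ∂_2 − rank ∂_3 = (6 − 6) − 0 = 0, and there is no ∂_3, so H_2 = 0.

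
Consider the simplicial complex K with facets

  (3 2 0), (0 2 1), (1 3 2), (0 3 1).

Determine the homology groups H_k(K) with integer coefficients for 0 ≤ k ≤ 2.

Take the total order 0 < 1 < 2 < 3 on the vertex set. Then K (dimension 2) consists of the simplices:

  0-simplices (4): [0], [1], [2], [3]
  1-simplices (6): [0,1], [0,2], [0,3], [1,2], [1,3], [2,3]
  2-simplices (4): [0,1,2], [0,1,3], [0,2,3], [1,2,3]

Hence C_0 ≅ Z^4, C_1 ≅ Z^6, C_2 ≅ Z^4.

The boundary map ∂_1: C_1 → C_0 sends each edge [p,q] (with p < q) to q − p.
This gives a 4×6 integer matrix of rank 3; reducing to Smith normal form yields diagonal entries (1,1,1).

The boundary map ∂_2: C_2 → C_1 maps a triangle to the signed sum of its edges. For instance
  ∂[1,2,3] = [2,3] − [1,3] + [1,2],
  ∂[0,1,3] = [1,3] − [0,3] + [0,1].
The 6×4 boundary matrix has rank 3 and Smith normal form diag(1,1,1).

Computing H_k = (kernel of ∂_k) / (image of ∂_{k+1}):

  H_0: rank C_0 − rank ∂_1 = 4 − 3 = 1, and the invariant factors of ∂_1 are all 1, so H_0 = Z.
  H_1: rank ker ∂_1 − rank ∂_2 = (6 − 3) − 3 = 0, and the invariant factors of ∂_2 are all 1, so H_1 = 0.
  H_2: rank ker ∂_2 − rank ∂_3 = (4 − 3) − 0 = 1, and there is no ∂_3, so H_2 = Z.

H_0 ≅ Z,  H_1 = 0,  H_2 ≅ Z.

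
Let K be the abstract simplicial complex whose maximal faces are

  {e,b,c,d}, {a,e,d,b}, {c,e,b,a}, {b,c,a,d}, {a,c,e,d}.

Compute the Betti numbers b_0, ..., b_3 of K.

b_0 = 1, b_1 = 0, b_2 = 0, b_3 = 1.

Order the vertices as a < b < c < d < e. Listing each simplex with vertices in this order, K has dimension 3 with simplices:

  0-simplices (5): a, b, c, d, e
  1-simplices (10): ab, ac, ad, ae, bc, bd, be, cd, ce, de
  2-simplices (10): abc, abd, abe, acd, ace, ade, bcd, bce, bde, cde
  3-simplices (5): abcd, abce, abde, acde, bcde

Hence C_0 ≅ Z^5, C_1 ≅ Z^10, C_2 ≅ Z^10, C_3 ≅ Z^5.

The boundary map ∂_1: C_1 → C_0 is given by ∂[p,q] = [q] − [p].
As a 5×10 matrix over Z this has rank 4, with invariant factors (1,1,1,1).

∂_2: C_2 → C_1 maps a triangle to the signed sum of its edges. For instance
  ∂abd = bd − ad + ab,
  ∂cde = de − ce + cd.
This gives a 10×10 integer matrix of rank 6; reducing to Smith normal form yields diagonal entries (1,1,1,1,1,1).

Boundary ∂_3: C_3 → C_2 sends each 3-simplex σ to the alternating sum Σ_i (−1)^i (σ with its i-th vertex removed). For instance
  ∂abde = bde − ade + abe − abd,
  ∂bcde = cde − bde + bce − bcd.
This gives a 10×5 integer matrix of rank 4; reducing to Smith normal form yields diagonal entries (1,1,1,1).

From H_k ≅ ker(∂_k) / im(∂_{k+1}) we obtain:

  H_0: rank C_0 − rank ∂_1 = 5 − 4 = 1, and the invariant factors of ∂_1 are all 1, so H_0 = Z.
  H_1: rank ker ∂_1 − rank ∂_2 = (10 − 4) − 6 = 0, and the invariant factors of ∂_2 are all 1, so H_1 = 0.
  H_2: rank ker ∂_2 − rank ∂_3 = (10 − 6) − 4 = 0, and the invariant factors of ∂_3 are all 1, so H_2 = 0.
  H_3: rank ker ∂_3 − rank ∂_4 = (5 − 4) − 0 = 1, and there is no ∂_4, so H_3 = Z.

As a check, the Euler characteristic is 5 − 10 + 10 − 5 = 0, which agrees with 1 − 0 + 0 − 1 = 0.

Hence the Betti numbers are b_0 = 1, b_1 = 0, b_2 = 0, b_3 = 1.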